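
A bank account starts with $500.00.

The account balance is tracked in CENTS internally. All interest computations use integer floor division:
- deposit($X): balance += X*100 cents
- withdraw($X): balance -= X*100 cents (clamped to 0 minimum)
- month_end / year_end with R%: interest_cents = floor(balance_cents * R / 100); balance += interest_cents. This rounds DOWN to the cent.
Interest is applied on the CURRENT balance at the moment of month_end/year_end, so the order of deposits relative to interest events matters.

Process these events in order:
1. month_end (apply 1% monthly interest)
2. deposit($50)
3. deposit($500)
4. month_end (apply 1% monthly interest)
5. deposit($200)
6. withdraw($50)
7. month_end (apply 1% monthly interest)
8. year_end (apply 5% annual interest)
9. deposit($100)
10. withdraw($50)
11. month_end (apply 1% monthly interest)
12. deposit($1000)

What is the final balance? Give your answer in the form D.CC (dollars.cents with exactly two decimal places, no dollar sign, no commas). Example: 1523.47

Answer: 2352.47

Derivation:
After 1 (month_end (apply 1% monthly interest)): balance=$505.00 total_interest=$5.00
After 2 (deposit($50)): balance=$555.00 total_interest=$5.00
After 3 (deposit($500)): balance=$1055.00 total_interest=$5.00
After 4 (month_end (apply 1% monthly interest)): balance=$1065.55 total_interest=$15.55
After 5 (deposit($200)): balance=$1265.55 total_interest=$15.55
After 6 (withdraw($50)): balance=$1215.55 total_interest=$15.55
After 7 (month_end (apply 1% monthly interest)): balance=$1227.70 total_interest=$27.70
After 8 (year_end (apply 5% annual interest)): balance=$1289.08 total_interest=$89.08
After 9 (deposit($100)): balance=$1389.08 total_interest=$89.08
After 10 (withdraw($50)): balance=$1339.08 total_interest=$89.08
After 11 (month_end (apply 1% monthly interest)): balance=$1352.47 total_interest=$102.47
After 12 (deposit($1000)): balance=$2352.47 total_interest=$102.47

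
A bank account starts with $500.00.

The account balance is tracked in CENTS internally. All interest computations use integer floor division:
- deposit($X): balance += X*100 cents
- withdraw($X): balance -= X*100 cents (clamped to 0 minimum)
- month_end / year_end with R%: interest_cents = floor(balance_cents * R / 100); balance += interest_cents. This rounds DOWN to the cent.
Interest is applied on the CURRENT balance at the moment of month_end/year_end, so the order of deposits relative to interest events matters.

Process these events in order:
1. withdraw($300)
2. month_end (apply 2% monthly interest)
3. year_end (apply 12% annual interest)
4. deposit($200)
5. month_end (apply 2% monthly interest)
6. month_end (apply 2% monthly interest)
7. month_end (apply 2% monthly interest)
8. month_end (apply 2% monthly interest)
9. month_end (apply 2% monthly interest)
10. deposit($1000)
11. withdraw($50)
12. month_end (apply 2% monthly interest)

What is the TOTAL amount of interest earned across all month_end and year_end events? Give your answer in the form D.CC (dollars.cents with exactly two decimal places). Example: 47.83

Answer: 101.51

Derivation:
After 1 (withdraw($300)): balance=$200.00 total_interest=$0.00
After 2 (month_end (apply 2% monthly interest)): balance=$204.00 total_interest=$4.00
After 3 (year_end (apply 12% annual interest)): balance=$228.48 total_interest=$28.48
After 4 (deposit($200)): balance=$428.48 total_interest=$28.48
After 5 (month_end (apply 2% monthly interest)): balance=$437.04 total_interest=$37.04
After 6 (month_end (apply 2% monthly interest)): balance=$445.78 total_interest=$45.78
After 7 (month_end (apply 2% monthly interest)): balance=$454.69 total_interest=$54.69
After 8 (month_end (apply 2% monthly interest)): balance=$463.78 total_interest=$63.78
After 9 (month_end (apply 2% monthly interest)): balance=$473.05 total_interest=$73.05
After 10 (deposit($1000)): balance=$1473.05 total_interest=$73.05
After 11 (withdraw($50)): balance=$1423.05 total_interest=$73.05
After 12 (month_end (apply 2% monthly interest)): balance=$1451.51 total_interest=$101.51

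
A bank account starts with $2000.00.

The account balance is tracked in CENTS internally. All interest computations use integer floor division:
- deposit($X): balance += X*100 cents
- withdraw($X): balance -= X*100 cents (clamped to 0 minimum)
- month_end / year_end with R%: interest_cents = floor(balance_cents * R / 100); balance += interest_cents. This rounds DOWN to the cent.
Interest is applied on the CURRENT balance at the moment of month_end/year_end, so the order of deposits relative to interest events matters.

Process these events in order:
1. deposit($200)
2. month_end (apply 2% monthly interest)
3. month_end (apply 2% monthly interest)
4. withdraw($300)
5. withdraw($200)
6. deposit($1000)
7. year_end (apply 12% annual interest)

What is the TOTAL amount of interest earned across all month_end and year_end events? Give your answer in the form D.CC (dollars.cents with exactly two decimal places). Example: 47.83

Answer: 423.54

Derivation:
After 1 (deposit($200)): balance=$2200.00 total_interest=$0.00
After 2 (month_end (apply 2% monthly interest)): balance=$2244.00 total_interest=$44.00
After 3 (month_end (apply 2% monthly interest)): balance=$2288.88 total_interest=$88.88
After 4 (withdraw($300)): balance=$1988.88 total_interest=$88.88
After 5 (withdraw($200)): balance=$1788.88 total_interest=$88.88
After 6 (deposit($1000)): balance=$2788.88 total_interest=$88.88
After 7 (year_end (apply 12% annual interest)): balance=$3123.54 total_interest=$423.54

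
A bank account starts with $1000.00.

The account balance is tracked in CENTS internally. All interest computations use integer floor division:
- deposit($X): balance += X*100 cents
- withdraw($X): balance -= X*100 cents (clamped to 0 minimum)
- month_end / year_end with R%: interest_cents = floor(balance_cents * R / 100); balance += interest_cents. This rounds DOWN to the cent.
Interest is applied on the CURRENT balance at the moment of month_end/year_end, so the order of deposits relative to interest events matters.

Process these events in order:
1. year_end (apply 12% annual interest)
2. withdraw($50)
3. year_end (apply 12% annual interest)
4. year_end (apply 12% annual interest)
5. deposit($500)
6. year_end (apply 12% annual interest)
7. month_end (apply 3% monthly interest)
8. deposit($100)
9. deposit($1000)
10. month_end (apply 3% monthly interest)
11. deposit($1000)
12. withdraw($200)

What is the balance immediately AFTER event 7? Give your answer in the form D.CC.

After 1 (year_end (apply 12% annual interest)): balance=$1120.00 total_interest=$120.00
After 2 (withdraw($50)): balance=$1070.00 total_interest=$120.00
After 3 (year_end (apply 12% annual interest)): balance=$1198.40 total_interest=$248.40
After 4 (year_end (apply 12% annual interest)): balance=$1342.20 total_interest=$392.20
After 5 (deposit($500)): balance=$1842.20 total_interest=$392.20
After 6 (year_end (apply 12% annual interest)): balance=$2063.26 total_interest=$613.26
After 7 (month_end (apply 3% monthly interest)): balance=$2125.15 total_interest=$675.15

Answer: 2125.15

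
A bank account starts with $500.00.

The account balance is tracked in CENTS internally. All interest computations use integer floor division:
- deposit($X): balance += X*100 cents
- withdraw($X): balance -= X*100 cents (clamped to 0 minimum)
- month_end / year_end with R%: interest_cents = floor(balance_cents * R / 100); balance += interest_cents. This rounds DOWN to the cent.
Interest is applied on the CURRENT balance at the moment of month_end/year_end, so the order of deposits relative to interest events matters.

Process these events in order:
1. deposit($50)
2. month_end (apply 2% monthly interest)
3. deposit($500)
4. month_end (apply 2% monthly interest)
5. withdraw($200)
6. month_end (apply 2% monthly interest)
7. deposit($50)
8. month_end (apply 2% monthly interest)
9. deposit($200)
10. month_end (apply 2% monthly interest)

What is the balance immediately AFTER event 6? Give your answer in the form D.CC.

After 1 (deposit($50)): balance=$550.00 total_interest=$0.00
After 2 (month_end (apply 2% monthly interest)): balance=$561.00 total_interest=$11.00
After 3 (deposit($500)): balance=$1061.00 total_interest=$11.00
After 4 (month_end (apply 2% monthly interest)): balance=$1082.22 total_interest=$32.22
After 5 (withdraw($200)): balance=$882.22 total_interest=$32.22
After 6 (month_end (apply 2% monthly interest)): balance=$899.86 total_interest=$49.86

Answer: 899.86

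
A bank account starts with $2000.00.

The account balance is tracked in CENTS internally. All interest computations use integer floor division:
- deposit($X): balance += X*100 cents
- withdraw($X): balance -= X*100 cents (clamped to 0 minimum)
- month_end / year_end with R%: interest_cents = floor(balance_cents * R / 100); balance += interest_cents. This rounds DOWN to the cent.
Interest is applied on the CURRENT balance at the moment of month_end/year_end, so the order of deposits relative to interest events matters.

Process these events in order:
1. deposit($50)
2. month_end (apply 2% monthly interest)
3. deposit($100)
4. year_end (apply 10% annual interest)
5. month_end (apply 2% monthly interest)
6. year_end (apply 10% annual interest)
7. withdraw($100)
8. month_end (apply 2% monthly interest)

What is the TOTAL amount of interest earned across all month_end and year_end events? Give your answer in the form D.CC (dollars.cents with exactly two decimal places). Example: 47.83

After 1 (deposit($50)): balance=$2050.00 total_interest=$0.00
After 2 (month_end (apply 2% monthly interest)): balance=$2091.00 total_interest=$41.00
After 3 (deposit($100)): balance=$2191.00 total_interest=$41.00
After 4 (year_end (apply 10% annual interest)): balance=$2410.10 total_interest=$260.10
After 5 (month_end (apply 2% monthly interest)): balance=$2458.30 total_interest=$308.30
After 6 (year_end (apply 10% annual interest)): balance=$2704.13 total_interest=$554.13
After 7 (withdraw($100)): balance=$2604.13 total_interest=$554.13
After 8 (month_end (apply 2% monthly interest)): balance=$2656.21 total_interest=$606.21

Answer: 606.21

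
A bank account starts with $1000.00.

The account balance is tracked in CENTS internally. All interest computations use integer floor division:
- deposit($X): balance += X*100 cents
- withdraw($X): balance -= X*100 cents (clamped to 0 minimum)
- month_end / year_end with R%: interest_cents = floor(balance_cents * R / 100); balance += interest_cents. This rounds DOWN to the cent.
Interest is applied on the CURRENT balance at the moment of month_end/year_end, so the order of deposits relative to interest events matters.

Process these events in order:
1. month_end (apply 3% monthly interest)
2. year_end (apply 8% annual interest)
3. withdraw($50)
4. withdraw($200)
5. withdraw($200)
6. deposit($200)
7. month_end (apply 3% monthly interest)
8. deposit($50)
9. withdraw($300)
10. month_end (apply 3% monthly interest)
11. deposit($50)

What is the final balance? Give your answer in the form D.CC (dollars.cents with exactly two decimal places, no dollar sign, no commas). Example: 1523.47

After 1 (month_end (apply 3% monthly interest)): balance=$1030.00 total_interest=$30.00
After 2 (year_end (apply 8% annual interest)): balance=$1112.40 total_interest=$112.40
After 3 (withdraw($50)): balance=$1062.40 total_interest=$112.40
After 4 (withdraw($200)): balance=$862.40 total_interest=$112.40
After 5 (withdraw($200)): balance=$662.40 total_interest=$112.40
After 6 (deposit($200)): balance=$862.40 total_interest=$112.40
After 7 (month_end (apply 3% monthly interest)): balance=$888.27 total_interest=$138.27
After 8 (deposit($50)): balance=$938.27 total_interest=$138.27
After 9 (withdraw($300)): balance=$638.27 total_interest=$138.27
After 10 (month_end (apply 3% monthly interest)): balance=$657.41 total_interest=$157.41
After 11 (deposit($50)): balance=$707.41 total_interest=$157.41

Answer: 707.41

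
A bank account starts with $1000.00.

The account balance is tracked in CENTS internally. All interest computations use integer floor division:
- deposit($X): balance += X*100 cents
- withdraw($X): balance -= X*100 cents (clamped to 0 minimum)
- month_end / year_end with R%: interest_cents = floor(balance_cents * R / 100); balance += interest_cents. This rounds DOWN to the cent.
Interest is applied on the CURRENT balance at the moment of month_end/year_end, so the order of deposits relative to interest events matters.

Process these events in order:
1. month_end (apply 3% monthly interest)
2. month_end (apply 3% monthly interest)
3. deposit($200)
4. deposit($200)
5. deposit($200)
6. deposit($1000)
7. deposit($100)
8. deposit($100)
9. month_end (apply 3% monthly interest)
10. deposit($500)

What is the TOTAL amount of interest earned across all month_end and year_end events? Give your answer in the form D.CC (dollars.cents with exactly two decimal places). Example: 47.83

Answer: 146.72

Derivation:
After 1 (month_end (apply 3% monthly interest)): balance=$1030.00 total_interest=$30.00
After 2 (month_end (apply 3% monthly interest)): balance=$1060.90 total_interest=$60.90
After 3 (deposit($200)): balance=$1260.90 total_interest=$60.90
After 4 (deposit($200)): balance=$1460.90 total_interest=$60.90
After 5 (deposit($200)): balance=$1660.90 total_interest=$60.90
After 6 (deposit($1000)): balance=$2660.90 total_interest=$60.90
After 7 (deposit($100)): balance=$2760.90 total_interest=$60.90
After 8 (deposit($100)): balance=$2860.90 total_interest=$60.90
After 9 (month_end (apply 3% monthly interest)): balance=$2946.72 total_interest=$146.72
After 10 (deposit($500)): balance=$3446.72 total_interest=$146.72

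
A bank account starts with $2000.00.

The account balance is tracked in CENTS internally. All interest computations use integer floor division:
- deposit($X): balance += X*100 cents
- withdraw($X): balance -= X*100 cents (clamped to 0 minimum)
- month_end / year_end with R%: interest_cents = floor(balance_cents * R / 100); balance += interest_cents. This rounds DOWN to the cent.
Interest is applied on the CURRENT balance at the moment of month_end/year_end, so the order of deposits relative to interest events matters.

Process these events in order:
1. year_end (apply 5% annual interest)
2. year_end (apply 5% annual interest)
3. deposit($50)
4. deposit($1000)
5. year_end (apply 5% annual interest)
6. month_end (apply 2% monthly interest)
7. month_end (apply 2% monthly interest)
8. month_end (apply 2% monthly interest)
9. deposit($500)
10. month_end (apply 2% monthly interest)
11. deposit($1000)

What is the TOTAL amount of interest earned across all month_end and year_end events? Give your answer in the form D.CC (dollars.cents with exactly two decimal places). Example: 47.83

Answer: 659.46

Derivation:
After 1 (year_end (apply 5% annual interest)): balance=$2100.00 total_interest=$100.00
After 2 (year_end (apply 5% annual interest)): balance=$2205.00 total_interest=$205.00
After 3 (deposit($50)): balance=$2255.00 total_interest=$205.00
After 4 (deposit($1000)): balance=$3255.00 total_interest=$205.00
After 5 (year_end (apply 5% annual interest)): balance=$3417.75 total_interest=$367.75
After 6 (month_end (apply 2% monthly interest)): balance=$3486.10 total_interest=$436.10
After 7 (month_end (apply 2% monthly interest)): balance=$3555.82 total_interest=$505.82
After 8 (month_end (apply 2% monthly interest)): balance=$3626.93 total_interest=$576.93
After 9 (deposit($500)): balance=$4126.93 total_interest=$576.93
After 10 (month_end (apply 2% monthly interest)): balance=$4209.46 total_interest=$659.46
After 11 (deposit($1000)): balance=$5209.46 total_interest=$659.46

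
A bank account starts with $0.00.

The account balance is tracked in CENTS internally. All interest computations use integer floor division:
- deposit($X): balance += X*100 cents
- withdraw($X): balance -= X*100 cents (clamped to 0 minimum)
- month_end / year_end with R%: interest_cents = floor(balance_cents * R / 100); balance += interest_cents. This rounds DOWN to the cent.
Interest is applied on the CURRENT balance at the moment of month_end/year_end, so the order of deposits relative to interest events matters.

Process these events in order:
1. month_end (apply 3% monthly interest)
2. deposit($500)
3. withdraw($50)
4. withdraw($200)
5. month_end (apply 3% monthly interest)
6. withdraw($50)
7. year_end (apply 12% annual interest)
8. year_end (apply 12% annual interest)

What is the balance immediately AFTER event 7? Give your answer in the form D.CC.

Answer: 232.40

Derivation:
After 1 (month_end (apply 3% monthly interest)): balance=$0.00 total_interest=$0.00
After 2 (deposit($500)): balance=$500.00 total_interest=$0.00
After 3 (withdraw($50)): balance=$450.00 total_interest=$0.00
After 4 (withdraw($200)): balance=$250.00 total_interest=$0.00
After 5 (month_end (apply 3% monthly interest)): balance=$257.50 total_interest=$7.50
After 6 (withdraw($50)): balance=$207.50 total_interest=$7.50
After 7 (year_end (apply 12% annual interest)): balance=$232.40 total_interest=$32.40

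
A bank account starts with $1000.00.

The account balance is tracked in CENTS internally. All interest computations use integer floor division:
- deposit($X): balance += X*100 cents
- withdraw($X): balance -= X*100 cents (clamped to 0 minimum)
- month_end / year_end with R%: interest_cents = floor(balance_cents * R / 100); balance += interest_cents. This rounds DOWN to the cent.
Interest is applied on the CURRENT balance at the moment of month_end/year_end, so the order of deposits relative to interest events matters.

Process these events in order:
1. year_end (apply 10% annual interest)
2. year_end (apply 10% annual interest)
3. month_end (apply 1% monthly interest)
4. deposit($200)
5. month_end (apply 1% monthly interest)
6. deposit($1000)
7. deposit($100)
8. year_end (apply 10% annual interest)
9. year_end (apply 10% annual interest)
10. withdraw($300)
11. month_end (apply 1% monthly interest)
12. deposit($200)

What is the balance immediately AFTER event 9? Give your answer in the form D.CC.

Answer: 3068.94

Derivation:
After 1 (year_end (apply 10% annual interest)): balance=$1100.00 total_interest=$100.00
After 2 (year_end (apply 10% annual interest)): balance=$1210.00 total_interest=$210.00
After 3 (month_end (apply 1% monthly interest)): balance=$1222.10 total_interest=$222.10
After 4 (deposit($200)): balance=$1422.10 total_interest=$222.10
After 5 (month_end (apply 1% monthly interest)): balance=$1436.32 total_interest=$236.32
After 6 (deposit($1000)): balance=$2436.32 total_interest=$236.32
After 7 (deposit($100)): balance=$2536.32 total_interest=$236.32
After 8 (year_end (apply 10% annual interest)): balance=$2789.95 total_interest=$489.95
After 9 (year_end (apply 10% annual interest)): balance=$3068.94 total_interest=$768.94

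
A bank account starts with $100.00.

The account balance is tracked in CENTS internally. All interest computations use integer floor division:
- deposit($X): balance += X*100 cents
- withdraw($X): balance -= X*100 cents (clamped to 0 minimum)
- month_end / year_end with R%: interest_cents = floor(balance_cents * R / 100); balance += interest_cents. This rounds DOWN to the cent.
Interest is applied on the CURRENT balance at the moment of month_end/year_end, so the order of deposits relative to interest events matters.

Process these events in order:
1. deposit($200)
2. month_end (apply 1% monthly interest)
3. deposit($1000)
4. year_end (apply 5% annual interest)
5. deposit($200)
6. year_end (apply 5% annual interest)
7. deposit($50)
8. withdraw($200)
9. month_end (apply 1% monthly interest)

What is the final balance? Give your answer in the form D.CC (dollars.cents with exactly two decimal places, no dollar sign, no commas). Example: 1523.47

Answer: 1511.51

Derivation:
After 1 (deposit($200)): balance=$300.00 total_interest=$0.00
After 2 (month_end (apply 1% monthly interest)): balance=$303.00 total_interest=$3.00
After 3 (deposit($1000)): balance=$1303.00 total_interest=$3.00
After 4 (year_end (apply 5% annual interest)): balance=$1368.15 total_interest=$68.15
After 5 (deposit($200)): balance=$1568.15 total_interest=$68.15
After 6 (year_end (apply 5% annual interest)): balance=$1646.55 total_interest=$146.55
After 7 (deposit($50)): balance=$1696.55 total_interest=$146.55
After 8 (withdraw($200)): balance=$1496.55 total_interest=$146.55
After 9 (month_end (apply 1% monthly interest)): balance=$1511.51 total_interest=$161.51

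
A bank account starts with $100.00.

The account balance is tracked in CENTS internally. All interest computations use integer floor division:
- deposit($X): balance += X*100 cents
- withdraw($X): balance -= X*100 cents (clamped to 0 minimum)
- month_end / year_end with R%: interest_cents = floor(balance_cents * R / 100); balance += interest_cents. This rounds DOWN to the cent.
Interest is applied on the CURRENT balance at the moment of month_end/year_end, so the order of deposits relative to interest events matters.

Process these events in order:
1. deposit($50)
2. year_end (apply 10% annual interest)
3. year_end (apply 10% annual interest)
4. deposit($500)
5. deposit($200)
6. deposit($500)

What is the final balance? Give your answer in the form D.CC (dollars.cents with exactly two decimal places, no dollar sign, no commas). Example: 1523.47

After 1 (deposit($50)): balance=$150.00 total_interest=$0.00
After 2 (year_end (apply 10% annual interest)): balance=$165.00 total_interest=$15.00
After 3 (year_end (apply 10% annual interest)): balance=$181.50 total_interest=$31.50
After 4 (deposit($500)): balance=$681.50 total_interest=$31.50
After 5 (deposit($200)): balance=$881.50 total_interest=$31.50
After 6 (deposit($500)): balance=$1381.50 total_interest=$31.50

Answer: 1381.50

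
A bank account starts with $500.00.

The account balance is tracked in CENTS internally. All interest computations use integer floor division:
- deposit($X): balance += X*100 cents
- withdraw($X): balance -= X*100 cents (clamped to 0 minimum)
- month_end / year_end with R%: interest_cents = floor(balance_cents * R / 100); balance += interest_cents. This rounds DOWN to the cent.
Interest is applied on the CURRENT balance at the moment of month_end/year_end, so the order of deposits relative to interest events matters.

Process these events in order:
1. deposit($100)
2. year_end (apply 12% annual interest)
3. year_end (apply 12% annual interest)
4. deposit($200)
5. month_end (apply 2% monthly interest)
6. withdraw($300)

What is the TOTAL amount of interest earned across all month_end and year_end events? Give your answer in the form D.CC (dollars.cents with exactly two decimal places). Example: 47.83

After 1 (deposit($100)): balance=$600.00 total_interest=$0.00
After 2 (year_end (apply 12% annual interest)): balance=$672.00 total_interest=$72.00
After 3 (year_end (apply 12% annual interest)): balance=$752.64 total_interest=$152.64
After 4 (deposit($200)): balance=$952.64 total_interest=$152.64
After 5 (month_end (apply 2% monthly interest)): balance=$971.69 total_interest=$171.69
After 6 (withdraw($300)): balance=$671.69 total_interest=$171.69

Answer: 171.69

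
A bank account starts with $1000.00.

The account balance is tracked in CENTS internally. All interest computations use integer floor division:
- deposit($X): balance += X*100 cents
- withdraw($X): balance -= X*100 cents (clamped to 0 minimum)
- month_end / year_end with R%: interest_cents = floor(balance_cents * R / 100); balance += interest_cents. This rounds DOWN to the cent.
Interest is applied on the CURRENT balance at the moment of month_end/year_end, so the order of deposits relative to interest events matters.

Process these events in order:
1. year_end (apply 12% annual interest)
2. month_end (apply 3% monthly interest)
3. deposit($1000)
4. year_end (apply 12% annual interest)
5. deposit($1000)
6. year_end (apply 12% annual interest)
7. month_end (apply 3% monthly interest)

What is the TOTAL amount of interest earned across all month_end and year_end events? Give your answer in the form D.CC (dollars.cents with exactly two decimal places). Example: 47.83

Answer: 936.11

Derivation:
After 1 (year_end (apply 12% annual interest)): balance=$1120.00 total_interest=$120.00
After 2 (month_end (apply 3% monthly interest)): balance=$1153.60 total_interest=$153.60
After 3 (deposit($1000)): balance=$2153.60 total_interest=$153.60
After 4 (year_end (apply 12% annual interest)): balance=$2412.03 total_interest=$412.03
After 5 (deposit($1000)): balance=$3412.03 total_interest=$412.03
After 6 (year_end (apply 12% annual interest)): balance=$3821.47 total_interest=$821.47
After 7 (month_end (apply 3% monthly interest)): balance=$3936.11 total_interest=$936.11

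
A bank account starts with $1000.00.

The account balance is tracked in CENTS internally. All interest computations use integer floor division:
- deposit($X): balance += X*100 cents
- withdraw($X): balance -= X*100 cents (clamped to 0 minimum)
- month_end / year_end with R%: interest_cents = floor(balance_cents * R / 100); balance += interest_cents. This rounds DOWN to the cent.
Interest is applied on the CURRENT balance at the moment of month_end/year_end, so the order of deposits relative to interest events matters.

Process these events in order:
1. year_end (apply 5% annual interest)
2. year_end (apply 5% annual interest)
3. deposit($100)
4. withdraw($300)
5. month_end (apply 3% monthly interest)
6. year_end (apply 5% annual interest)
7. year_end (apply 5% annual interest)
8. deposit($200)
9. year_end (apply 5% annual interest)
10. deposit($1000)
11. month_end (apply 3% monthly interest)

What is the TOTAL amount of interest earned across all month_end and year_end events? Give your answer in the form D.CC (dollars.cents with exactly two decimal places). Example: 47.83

Answer: 354.66

Derivation:
After 1 (year_end (apply 5% annual interest)): balance=$1050.00 total_interest=$50.00
After 2 (year_end (apply 5% annual interest)): balance=$1102.50 total_interest=$102.50
After 3 (deposit($100)): balance=$1202.50 total_interest=$102.50
After 4 (withdraw($300)): balance=$902.50 total_interest=$102.50
After 5 (month_end (apply 3% monthly interest)): balance=$929.57 total_interest=$129.57
After 6 (year_end (apply 5% annual interest)): balance=$976.04 total_interest=$176.04
After 7 (year_end (apply 5% annual interest)): balance=$1024.84 total_interest=$224.84
After 8 (deposit($200)): balance=$1224.84 total_interest=$224.84
After 9 (year_end (apply 5% annual interest)): balance=$1286.08 total_interest=$286.08
After 10 (deposit($1000)): balance=$2286.08 total_interest=$286.08
After 11 (month_end (apply 3% monthly interest)): balance=$2354.66 total_interest=$354.66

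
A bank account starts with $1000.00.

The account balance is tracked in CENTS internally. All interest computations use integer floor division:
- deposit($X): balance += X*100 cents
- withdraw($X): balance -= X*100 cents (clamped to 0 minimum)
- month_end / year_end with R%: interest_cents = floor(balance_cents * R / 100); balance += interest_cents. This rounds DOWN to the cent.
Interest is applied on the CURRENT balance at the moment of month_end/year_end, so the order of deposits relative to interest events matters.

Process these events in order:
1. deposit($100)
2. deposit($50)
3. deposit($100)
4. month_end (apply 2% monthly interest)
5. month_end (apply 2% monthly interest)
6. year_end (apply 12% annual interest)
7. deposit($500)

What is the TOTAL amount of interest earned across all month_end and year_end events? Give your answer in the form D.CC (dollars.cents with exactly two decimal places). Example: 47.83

Answer: 206.56

Derivation:
After 1 (deposit($100)): balance=$1100.00 total_interest=$0.00
After 2 (deposit($50)): balance=$1150.00 total_interest=$0.00
After 3 (deposit($100)): balance=$1250.00 total_interest=$0.00
After 4 (month_end (apply 2% monthly interest)): balance=$1275.00 total_interest=$25.00
After 5 (month_end (apply 2% monthly interest)): balance=$1300.50 total_interest=$50.50
After 6 (year_end (apply 12% annual interest)): balance=$1456.56 total_interest=$206.56
After 7 (deposit($500)): balance=$1956.56 total_interest=$206.56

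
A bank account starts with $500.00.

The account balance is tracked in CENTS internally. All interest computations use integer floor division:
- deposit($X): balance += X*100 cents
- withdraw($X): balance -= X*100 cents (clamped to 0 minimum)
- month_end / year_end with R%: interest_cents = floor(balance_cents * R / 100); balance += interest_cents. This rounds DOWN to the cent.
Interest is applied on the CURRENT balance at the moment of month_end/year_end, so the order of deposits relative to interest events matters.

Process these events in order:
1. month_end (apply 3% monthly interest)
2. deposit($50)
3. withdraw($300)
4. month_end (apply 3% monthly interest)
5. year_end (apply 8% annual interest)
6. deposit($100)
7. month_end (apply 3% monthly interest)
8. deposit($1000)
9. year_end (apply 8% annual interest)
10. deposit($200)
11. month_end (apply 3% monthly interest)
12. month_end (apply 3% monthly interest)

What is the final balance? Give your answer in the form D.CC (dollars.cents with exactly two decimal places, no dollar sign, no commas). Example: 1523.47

After 1 (month_end (apply 3% monthly interest)): balance=$515.00 total_interest=$15.00
After 2 (deposit($50)): balance=$565.00 total_interest=$15.00
After 3 (withdraw($300)): balance=$265.00 total_interest=$15.00
After 4 (month_end (apply 3% monthly interest)): balance=$272.95 total_interest=$22.95
After 5 (year_end (apply 8% annual interest)): balance=$294.78 total_interest=$44.78
After 6 (deposit($100)): balance=$394.78 total_interest=$44.78
After 7 (month_end (apply 3% monthly interest)): balance=$406.62 total_interest=$56.62
After 8 (deposit($1000)): balance=$1406.62 total_interest=$56.62
After 9 (year_end (apply 8% annual interest)): balance=$1519.14 total_interest=$169.14
After 10 (deposit($200)): balance=$1719.14 total_interest=$169.14
After 11 (month_end (apply 3% monthly interest)): balance=$1770.71 total_interest=$220.71
After 12 (month_end (apply 3% monthly interest)): balance=$1823.83 total_interest=$273.83

Answer: 1823.83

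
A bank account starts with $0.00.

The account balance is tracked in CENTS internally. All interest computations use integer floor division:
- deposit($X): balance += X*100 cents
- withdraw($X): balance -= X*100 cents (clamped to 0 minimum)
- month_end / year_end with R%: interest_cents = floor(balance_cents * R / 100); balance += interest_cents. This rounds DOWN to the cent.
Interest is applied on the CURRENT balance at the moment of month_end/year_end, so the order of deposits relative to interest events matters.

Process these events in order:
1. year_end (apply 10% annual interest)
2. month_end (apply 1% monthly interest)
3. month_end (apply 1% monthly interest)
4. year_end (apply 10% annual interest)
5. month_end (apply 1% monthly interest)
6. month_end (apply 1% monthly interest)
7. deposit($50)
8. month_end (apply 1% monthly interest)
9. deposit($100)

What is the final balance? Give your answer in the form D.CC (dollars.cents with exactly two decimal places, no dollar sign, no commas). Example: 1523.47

Answer: 150.50

Derivation:
After 1 (year_end (apply 10% annual interest)): balance=$0.00 total_interest=$0.00
After 2 (month_end (apply 1% monthly interest)): balance=$0.00 total_interest=$0.00
After 3 (month_end (apply 1% monthly interest)): balance=$0.00 total_interest=$0.00
After 4 (year_end (apply 10% annual interest)): balance=$0.00 total_interest=$0.00
After 5 (month_end (apply 1% monthly interest)): balance=$0.00 total_interest=$0.00
After 6 (month_end (apply 1% monthly interest)): balance=$0.00 total_interest=$0.00
After 7 (deposit($50)): balance=$50.00 total_interest=$0.00
After 8 (month_end (apply 1% monthly interest)): balance=$50.50 total_interest=$0.50
After 9 (deposit($100)): balance=$150.50 total_interest=$0.50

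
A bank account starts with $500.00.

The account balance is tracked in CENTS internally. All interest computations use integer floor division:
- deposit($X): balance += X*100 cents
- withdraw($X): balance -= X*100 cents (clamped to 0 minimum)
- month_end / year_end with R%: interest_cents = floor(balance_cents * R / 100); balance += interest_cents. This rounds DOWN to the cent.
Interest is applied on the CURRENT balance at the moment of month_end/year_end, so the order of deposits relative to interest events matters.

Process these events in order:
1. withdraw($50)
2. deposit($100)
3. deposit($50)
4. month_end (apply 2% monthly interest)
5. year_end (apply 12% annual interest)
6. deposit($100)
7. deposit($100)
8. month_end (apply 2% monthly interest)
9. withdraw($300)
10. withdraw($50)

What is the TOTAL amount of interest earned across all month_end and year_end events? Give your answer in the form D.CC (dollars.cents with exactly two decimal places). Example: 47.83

After 1 (withdraw($50)): balance=$450.00 total_interest=$0.00
After 2 (deposit($100)): balance=$550.00 total_interest=$0.00
After 3 (deposit($50)): balance=$600.00 total_interest=$0.00
After 4 (month_end (apply 2% monthly interest)): balance=$612.00 total_interest=$12.00
After 5 (year_end (apply 12% annual interest)): balance=$685.44 total_interest=$85.44
After 6 (deposit($100)): balance=$785.44 total_interest=$85.44
After 7 (deposit($100)): balance=$885.44 total_interest=$85.44
After 8 (month_end (apply 2% monthly interest)): balance=$903.14 total_interest=$103.14
After 9 (withdraw($300)): balance=$603.14 total_interest=$103.14
After 10 (withdraw($50)): balance=$553.14 total_interest=$103.14

Answer: 103.14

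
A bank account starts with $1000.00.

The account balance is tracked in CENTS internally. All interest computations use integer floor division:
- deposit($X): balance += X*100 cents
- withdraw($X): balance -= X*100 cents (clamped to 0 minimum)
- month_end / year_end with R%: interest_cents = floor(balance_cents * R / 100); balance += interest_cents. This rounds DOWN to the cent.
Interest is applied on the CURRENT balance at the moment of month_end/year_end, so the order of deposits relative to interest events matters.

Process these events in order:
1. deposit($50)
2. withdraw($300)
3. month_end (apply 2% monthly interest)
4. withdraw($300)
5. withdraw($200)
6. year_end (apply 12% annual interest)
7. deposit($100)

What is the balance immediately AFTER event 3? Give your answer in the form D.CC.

Answer: 765.00

Derivation:
After 1 (deposit($50)): balance=$1050.00 total_interest=$0.00
After 2 (withdraw($300)): balance=$750.00 total_interest=$0.00
After 3 (month_end (apply 2% monthly interest)): balance=$765.00 total_interest=$15.00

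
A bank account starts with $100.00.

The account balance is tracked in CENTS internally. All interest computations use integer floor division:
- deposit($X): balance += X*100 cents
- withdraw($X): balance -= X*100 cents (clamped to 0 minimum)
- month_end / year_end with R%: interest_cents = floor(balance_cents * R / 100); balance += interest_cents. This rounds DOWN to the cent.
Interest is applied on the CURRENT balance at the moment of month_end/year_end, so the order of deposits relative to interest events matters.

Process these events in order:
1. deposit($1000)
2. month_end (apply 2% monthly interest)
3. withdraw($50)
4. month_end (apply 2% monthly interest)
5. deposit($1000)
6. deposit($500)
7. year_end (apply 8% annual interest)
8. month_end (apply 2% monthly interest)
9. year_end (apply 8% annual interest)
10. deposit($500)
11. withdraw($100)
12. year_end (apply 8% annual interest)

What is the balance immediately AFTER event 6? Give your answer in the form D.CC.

After 1 (deposit($1000)): balance=$1100.00 total_interest=$0.00
After 2 (month_end (apply 2% monthly interest)): balance=$1122.00 total_interest=$22.00
After 3 (withdraw($50)): balance=$1072.00 total_interest=$22.00
After 4 (month_end (apply 2% monthly interest)): balance=$1093.44 total_interest=$43.44
After 5 (deposit($1000)): balance=$2093.44 total_interest=$43.44
After 6 (deposit($500)): balance=$2593.44 total_interest=$43.44

Answer: 2593.44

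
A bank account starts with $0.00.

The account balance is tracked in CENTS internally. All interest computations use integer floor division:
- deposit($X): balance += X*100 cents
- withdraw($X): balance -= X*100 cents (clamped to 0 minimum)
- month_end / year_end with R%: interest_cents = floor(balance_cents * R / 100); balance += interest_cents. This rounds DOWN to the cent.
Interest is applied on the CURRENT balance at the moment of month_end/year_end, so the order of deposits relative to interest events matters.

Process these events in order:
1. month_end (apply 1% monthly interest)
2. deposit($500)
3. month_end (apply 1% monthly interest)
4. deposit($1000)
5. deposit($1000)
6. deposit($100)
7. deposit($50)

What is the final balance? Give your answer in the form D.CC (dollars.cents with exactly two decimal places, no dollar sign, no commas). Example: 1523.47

After 1 (month_end (apply 1% monthly interest)): balance=$0.00 total_interest=$0.00
After 2 (deposit($500)): balance=$500.00 total_interest=$0.00
After 3 (month_end (apply 1% monthly interest)): balance=$505.00 total_interest=$5.00
After 4 (deposit($1000)): balance=$1505.00 total_interest=$5.00
After 5 (deposit($1000)): balance=$2505.00 total_interest=$5.00
After 6 (deposit($100)): balance=$2605.00 total_interest=$5.00
After 7 (deposit($50)): balance=$2655.00 total_interest=$5.00

Answer: 2655.00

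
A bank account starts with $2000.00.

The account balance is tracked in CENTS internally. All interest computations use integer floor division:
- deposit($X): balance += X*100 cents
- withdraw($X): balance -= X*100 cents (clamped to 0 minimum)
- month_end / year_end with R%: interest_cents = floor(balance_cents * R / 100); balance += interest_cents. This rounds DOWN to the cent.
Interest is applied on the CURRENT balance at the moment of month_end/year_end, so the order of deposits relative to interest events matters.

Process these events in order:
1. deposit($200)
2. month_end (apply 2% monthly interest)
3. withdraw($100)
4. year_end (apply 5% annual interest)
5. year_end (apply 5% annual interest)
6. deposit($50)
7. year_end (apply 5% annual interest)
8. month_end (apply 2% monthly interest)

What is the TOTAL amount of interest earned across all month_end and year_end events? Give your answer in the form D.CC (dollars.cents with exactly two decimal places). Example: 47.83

Answer: 435.12

Derivation:
After 1 (deposit($200)): balance=$2200.00 total_interest=$0.00
After 2 (month_end (apply 2% monthly interest)): balance=$2244.00 total_interest=$44.00
After 3 (withdraw($100)): balance=$2144.00 total_interest=$44.00
After 4 (year_end (apply 5% annual interest)): balance=$2251.20 total_interest=$151.20
After 5 (year_end (apply 5% annual interest)): balance=$2363.76 total_interest=$263.76
After 6 (deposit($50)): balance=$2413.76 total_interest=$263.76
After 7 (year_end (apply 5% annual interest)): balance=$2534.44 total_interest=$384.44
After 8 (month_end (apply 2% monthly interest)): balance=$2585.12 total_interest=$435.12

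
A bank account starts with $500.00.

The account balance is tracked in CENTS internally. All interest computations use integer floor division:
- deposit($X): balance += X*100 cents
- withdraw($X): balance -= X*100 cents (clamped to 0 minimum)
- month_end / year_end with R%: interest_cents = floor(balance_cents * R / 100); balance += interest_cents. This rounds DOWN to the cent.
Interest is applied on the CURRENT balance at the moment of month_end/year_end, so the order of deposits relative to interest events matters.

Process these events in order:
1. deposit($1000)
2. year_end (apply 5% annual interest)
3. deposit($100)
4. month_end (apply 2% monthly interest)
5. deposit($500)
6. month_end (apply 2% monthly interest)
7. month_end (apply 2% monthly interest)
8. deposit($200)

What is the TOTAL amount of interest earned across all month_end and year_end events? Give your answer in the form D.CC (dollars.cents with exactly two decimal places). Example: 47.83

Answer: 197.72

Derivation:
After 1 (deposit($1000)): balance=$1500.00 total_interest=$0.00
After 2 (year_end (apply 5% annual interest)): balance=$1575.00 total_interest=$75.00
After 3 (deposit($100)): balance=$1675.00 total_interest=$75.00
After 4 (month_end (apply 2% monthly interest)): balance=$1708.50 total_interest=$108.50
After 5 (deposit($500)): balance=$2208.50 total_interest=$108.50
After 6 (month_end (apply 2% monthly interest)): balance=$2252.67 total_interest=$152.67
After 7 (month_end (apply 2% monthly interest)): balance=$2297.72 total_interest=$197.72
After 8 (deposit($200)): balance=$2497.72 total_interest=$197.72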